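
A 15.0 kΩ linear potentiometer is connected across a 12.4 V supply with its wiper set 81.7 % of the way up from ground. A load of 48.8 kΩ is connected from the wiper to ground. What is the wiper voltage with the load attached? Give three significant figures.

The wiper splits the pot into (1−α)R = 2.745 kΩ above and αR = 12.26 kΩ below.
Lower section ‖ load = 9.795 kΩ.
V_wiper = 12.4 × 9.795/(2.745 + 9.795) = 9.69 V.

V ≈ 9.69 V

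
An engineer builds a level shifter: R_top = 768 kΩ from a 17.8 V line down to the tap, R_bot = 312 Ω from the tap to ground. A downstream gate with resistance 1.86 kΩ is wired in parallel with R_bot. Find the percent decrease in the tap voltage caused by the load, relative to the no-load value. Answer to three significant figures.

The divider's output (Thévenin) resistance is R_top‖R_bot = 311.9 Ω.
Fractional drop under load = R_th/(R_th + R_L) = 311.9 / (311.9 + 1860) = 0.1436.
So the output falls by 14.4 %.

14.4 %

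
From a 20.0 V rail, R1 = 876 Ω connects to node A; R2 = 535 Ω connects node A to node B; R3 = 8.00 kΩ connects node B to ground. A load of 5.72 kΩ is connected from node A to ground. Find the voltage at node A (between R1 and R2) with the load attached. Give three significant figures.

Below node A the series string R2+R3 = 8535 Ω sits in parallel with the 5720 Ω load: 3425 Ω.
V_A = 20.0 × 3425/(876 + 3425) = 15.9 V.

V ≈ 15.9 V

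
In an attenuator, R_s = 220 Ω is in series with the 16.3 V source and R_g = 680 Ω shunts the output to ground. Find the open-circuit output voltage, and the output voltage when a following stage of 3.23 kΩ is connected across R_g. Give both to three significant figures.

Open-circuit: V = 16.3 × 680/(220 + 680) = 12.3 V.
With the load, R_g becomes R_g‖R_L = 561.7 Ω, so V = 16.3 × 561.7/781.7 = 11.7 V.

Unloaded: 12.3 V; loaded: 11.7 V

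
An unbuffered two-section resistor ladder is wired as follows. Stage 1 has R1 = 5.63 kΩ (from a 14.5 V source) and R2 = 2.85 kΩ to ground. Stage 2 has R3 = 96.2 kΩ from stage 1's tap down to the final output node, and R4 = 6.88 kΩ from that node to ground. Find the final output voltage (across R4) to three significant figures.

Stage 2 presents R3+R4 = 103.1 kΩ as a load on stage 1's tap.
Stage 1's lower leg becomes R2‖(R3+R4) = 2.773 kΩ, so V_mid = 14.5 × 2.773/8.403 = 4.785 V.
Stage 2 is itself unloaded: V_out = V_mid × R4/(R3+R4) = 4.785 × 6.88/103.1 = 0.319 V.

V_out ≈ 0.319 V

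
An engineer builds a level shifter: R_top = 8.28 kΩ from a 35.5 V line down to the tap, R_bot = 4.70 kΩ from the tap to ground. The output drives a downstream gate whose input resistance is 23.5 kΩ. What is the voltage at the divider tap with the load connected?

V_out ≈ 11.4 V

The load sits in parallel with R_bot: R_bot‖R_L = (4.70 × 23.5) / (4.70 + 23.5) = 3.917 kΩ.
V_out = 35.5 × 3.917 / (8.28 + 3.917) = 35.5 × 3.917/12.20 = 11.4 V.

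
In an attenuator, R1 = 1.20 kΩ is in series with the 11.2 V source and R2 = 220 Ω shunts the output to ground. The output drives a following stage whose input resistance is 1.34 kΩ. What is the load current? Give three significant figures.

R2‖R_L = 189.0 Ω; V_out = 11.2 × 189.0/1389 = 1.524 V.
I_L = V_out / R_L = 1.524 / 1.34 kΩ = 1.14 mA.

I_L ≈ 1.14 mA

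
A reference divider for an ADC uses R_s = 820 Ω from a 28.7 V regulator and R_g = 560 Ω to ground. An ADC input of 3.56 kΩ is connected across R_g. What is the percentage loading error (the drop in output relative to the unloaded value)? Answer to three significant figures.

Unloaded V = 28.7 × 560/1380 = 11.646 V.
Loaded: R_g‖R_L = 483.9 Ω, giving V = 28.7 × 483.9/1304 = 10.651 V.
Drop = (11.646 − 10.651) / 11.646 = 8.55 %.

8.55 %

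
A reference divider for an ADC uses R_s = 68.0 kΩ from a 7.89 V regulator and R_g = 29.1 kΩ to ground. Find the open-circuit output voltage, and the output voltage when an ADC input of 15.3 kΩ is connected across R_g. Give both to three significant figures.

Open-circuit: V = 7.89 × 29.1/(68.0 + 29.1) = 2.36 V.
With the load, R_g becomes R_g‖R_L = 10.03 kΩ, so V = 7.89 × 10.03/78.03 = 1.01 V.

Unloaded: 2.36 V; loaded: 1.01 V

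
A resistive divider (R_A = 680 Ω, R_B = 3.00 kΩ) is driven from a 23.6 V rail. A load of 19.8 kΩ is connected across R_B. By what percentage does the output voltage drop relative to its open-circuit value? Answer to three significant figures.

The divider's output (Thévenin) resistance is R_A‖R_B = 554.3 Ω.
Fractional drop under load = R_th/(R_th + R_L) = 554.3 / (554.3 + 19800) = 0.02723.
So the output falls by 2.72 %.

2.72 %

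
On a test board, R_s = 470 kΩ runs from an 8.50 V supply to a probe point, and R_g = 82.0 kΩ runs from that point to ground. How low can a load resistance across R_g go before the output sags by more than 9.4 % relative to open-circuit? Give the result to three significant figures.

Output resistance R_th = R_s‖R_g = (470 × 82.0)/552.0 = 69.82 kΩ.
The fractional drop is R_th/(R_th + R_L); requiring this ≤ 0.0940 gives R_L ≥ R_th(1/0.0940 − 1) = 69.82 × 9.638 = 673 kΩ.

R_L(min) ≈ 673 kΩ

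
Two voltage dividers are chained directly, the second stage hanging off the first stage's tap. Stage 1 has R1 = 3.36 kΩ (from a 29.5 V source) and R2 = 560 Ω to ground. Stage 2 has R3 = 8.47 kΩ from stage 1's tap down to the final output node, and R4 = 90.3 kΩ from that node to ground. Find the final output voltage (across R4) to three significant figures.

Stage 2 presents R3+R4 = 98770 Ω as a load on stage 1's tap.
Stage 1's lower leg becomes R2‖(R3+R4) = 556.8 Ω, so V_mid = 29.5 × 556.8/3917 = 4.194 V.
Stage 2 is itself unloaded: V_out = V_mid × R4/(R3+R4) = 4.194 × 90300/98770 = 3.83 V.

V_out ≈ 3.83 V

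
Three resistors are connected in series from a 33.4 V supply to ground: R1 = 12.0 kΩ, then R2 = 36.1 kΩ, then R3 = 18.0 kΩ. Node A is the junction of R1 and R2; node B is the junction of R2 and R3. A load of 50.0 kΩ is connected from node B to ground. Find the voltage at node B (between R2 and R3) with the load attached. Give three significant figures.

V ≈ 7.21 V

At node B, R3 is in parallel with the load: R3‖R_L = 13.24 kΩ.
Below node A the resistance is R2 + (R3‖R_L) = 49.34 kΩ, so V_A = 33.4 × 49.34/61.34 = 26.87 V.
Then V_B = V_A × (R3‖R_L)/(R2 + R3‖R_L) = 26.87 × 13.24/49.34 = 7.21 V.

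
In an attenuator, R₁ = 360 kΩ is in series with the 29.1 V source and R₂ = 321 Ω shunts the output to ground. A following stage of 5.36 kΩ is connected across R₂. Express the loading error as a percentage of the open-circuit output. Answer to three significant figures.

The divider's output (Thévenin) resistance is R₁‖R₂ = 320.7 Ω.
Fractional drop under load = R_th/(R_th + R_L) = 320.7 / (320.7 + 5360) = 0.05646.
So the output falls by 5.65 %.

5.65 %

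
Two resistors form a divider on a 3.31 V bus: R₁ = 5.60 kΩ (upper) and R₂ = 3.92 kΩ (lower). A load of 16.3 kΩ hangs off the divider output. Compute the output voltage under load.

The load sits in parallel with R₂: R₂‖R_L = (3.92 × 16.3) / (3.92 + 16.3) = 3.160 kΩ.
V_out = 3.31 × 3.160 / (5.60 + 3.160) = 3.31 × 3.160/8.760 = 1.19 V.
(Unloaded it would have been 1.36 V.)

V_out ≈ 1.19 V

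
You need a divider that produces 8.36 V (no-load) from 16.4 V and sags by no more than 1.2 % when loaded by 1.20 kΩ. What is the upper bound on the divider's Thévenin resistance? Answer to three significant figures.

Loading drop = R_th/(R_th + R_L) ≤ 0.0120, so R_th ≤ R_L · ε/(1−ε) = 1.20 kΩ × 0.0120/0.9880 = 14.6 Ω.
(Any R1, R2 with R2/(R1+R2) = 0.510 and R1‖R2 ≤ 14.6 Ω will meet the spec.)

R_th ≤ 14.6 Ω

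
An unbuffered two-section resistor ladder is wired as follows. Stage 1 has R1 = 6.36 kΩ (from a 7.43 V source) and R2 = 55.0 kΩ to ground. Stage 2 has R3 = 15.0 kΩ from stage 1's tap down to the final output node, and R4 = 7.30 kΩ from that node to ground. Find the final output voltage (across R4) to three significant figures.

Stage 2 presents R3+R4 = 22.30 kΩ as a load on stage 1's tap.
Stage 1's lower leg becomes R2‖(R3+R4) = 15.87 kΩ, so V_mid = 7.43 × 15.87/22.23 = 5.304 V.
Stage 2 is itself unloaded: V_out = V_mid × R4/(R3+R4) = 5.304 × 7.30/22.30 = 1.74 V.

V_out ≈ 1.74 V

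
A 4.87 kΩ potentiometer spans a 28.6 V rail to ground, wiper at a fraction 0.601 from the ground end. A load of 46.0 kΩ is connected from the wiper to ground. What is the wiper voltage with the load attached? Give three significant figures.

The wiper splits the pot into (1−α)R = 1.943 kΩ above and αR = 2.927 kΩ below.
Lower section ‖ load = 2.752 kΩ.
V_wiper = 28.6 × 2.752/(1.943 + 2.752) = 16.8 V.

V ≈ 16.8 V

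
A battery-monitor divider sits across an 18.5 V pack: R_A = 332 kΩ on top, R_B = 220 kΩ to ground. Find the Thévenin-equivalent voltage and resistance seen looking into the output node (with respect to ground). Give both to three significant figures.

V_th is the open-circuit tap voltage: 18.5 × 220/(332 + 220) = 7.37 V.
With the supply zeroed, R_A and R_B appear in parallel from the tap: R_th = R_A‖R_B = (332 × 220)/552.0 = 132 kΩ.

V_th = 7.37 V, R_th = 132 kΩ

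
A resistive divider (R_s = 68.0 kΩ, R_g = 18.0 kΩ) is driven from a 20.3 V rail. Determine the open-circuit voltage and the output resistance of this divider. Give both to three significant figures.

V_th is the open-circuit tap voltage: 20.3 × 18.0/(68.0 + 18.0) = 4.25 V.
With the supply zeroed, R_s and R_g appear in parallel from the tap: R_th = R_s‖R_g = (68.0 × 18.0)/86.00 = 14.2 kΩ.

V_th = 4.25 V, R_th = 14.2 kΩ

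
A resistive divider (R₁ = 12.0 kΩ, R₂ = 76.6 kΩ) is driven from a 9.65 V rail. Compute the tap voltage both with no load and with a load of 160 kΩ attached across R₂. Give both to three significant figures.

Unloaded: 8.34 V; loaded: 7.83 V

Open-circuit: V = 9.65 × 76.6/(12.0 + 76.6) = 8.34 V.
With the load, R₂ becomes R₂‖R_L = 51.80 kΩ, so V = 9.65 × 51.80/63.80 = 7.83 V.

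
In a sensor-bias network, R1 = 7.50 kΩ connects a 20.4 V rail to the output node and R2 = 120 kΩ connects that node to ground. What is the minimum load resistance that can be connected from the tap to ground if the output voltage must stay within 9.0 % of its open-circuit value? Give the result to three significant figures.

R_L(min) ≈ 71.4 kΩ

Output resistance R_th = R1‖R2 = (7.50 × 120)/127.5 = 7.059 kΩ.
The fractional drop is R_th/(R_th + R_L); requiring this ≤ 0.0900 gives R_L ≥ R_th(1/0.0900 − 1) = 7.059 × 10.11 = 71.4 kΩ.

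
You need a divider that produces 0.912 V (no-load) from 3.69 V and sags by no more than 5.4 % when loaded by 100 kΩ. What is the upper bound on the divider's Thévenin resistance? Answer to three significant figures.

Loading drop = R_th/(R_th + R_L) ≤ 0.0540, so R_th ≤ R_L · ε/(1−ε) = 100 kΩ × 0.0540/0.9460 = 5.71 kΩ.

R_th ≤ 5.71 kΩ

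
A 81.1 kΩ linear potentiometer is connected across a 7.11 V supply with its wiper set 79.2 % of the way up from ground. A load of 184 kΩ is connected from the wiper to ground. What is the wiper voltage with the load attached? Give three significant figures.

The wiper splits the pot into (1−α)R = 16.87 kΩ above and αR = 64.23 kΩ below.
Lower section ‖ load = 47.61 kΩ.
V_wiper = 7.11 × 47.61/(16.87 + 47.61) = 5.25 V.

V ≈ 5.25 V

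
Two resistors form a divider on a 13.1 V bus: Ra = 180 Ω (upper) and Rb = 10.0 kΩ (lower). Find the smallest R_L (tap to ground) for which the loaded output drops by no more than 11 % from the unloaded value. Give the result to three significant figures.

R_L(min) ≈ 1.43 kΩ

Output resistance R_th = Ra‖Rb = (180 × 10000)/10180 = 176.8 Ω.
The fractional drop is R_th/(R_th + R_L); requiring this ≤ 0.110 gives R_L ≥ R_th(1/0.110 − 1) = 176.8 × 8.091 = 1.43 kΩ.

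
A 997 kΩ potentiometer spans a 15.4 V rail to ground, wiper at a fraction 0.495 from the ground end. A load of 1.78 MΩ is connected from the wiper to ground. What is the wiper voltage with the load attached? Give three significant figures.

V ≈ 6.69 V

The wiper splits the pot into (1−α)R = 503.5 kΩ above and αR = 493.5 kΩ below.
Lower section ‖ load = 386.4 kΩ.
V_wiper = 15.4 × 386.4/(503.5 + 386.4) = 6.69 V.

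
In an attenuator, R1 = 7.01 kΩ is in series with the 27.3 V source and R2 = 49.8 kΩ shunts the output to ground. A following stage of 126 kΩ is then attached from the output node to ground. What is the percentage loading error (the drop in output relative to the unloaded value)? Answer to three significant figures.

The divider's output (Thévenin) resistance is R1‖R2 = 6.145 kΩ.
Fractional drop under load = R_th/(R_th + R_L) = 6.145 / (6.145 + 126) = 0.04650.
So the output falls by 4.65 %.

4.65 %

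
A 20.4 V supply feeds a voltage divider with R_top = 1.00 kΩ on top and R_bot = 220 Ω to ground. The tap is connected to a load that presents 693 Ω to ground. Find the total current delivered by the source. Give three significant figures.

R_bot‖R_L = 167.0 Ω, so the source sees R_top + R_bot‖R_L = 1167 Ω.
I = 20.4 V / 1167 Ω = 17.5 mA.

I ≈ 17.5 mA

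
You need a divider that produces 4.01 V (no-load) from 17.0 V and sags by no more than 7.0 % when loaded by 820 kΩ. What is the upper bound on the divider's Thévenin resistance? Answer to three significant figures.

Loading drop = R_th/(R_th + R_L) ≤ 0.0700, so R_th ≤ R_L · ε/(1−ε) = 820 kΩ × 0.0700/0.9300 = 61.7 kΩ.

R_th ≤ 61.7 kΩ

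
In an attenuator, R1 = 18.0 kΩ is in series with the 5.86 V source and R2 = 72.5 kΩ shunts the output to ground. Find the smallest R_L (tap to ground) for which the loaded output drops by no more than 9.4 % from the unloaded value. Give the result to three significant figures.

R_L(min) ≈ 139 kΩ

Output resistance R_th = R1‖R2 = (18.0 × 72.5)/90.50 = 14.42 kΩ.
The fractional drop is R_th/(R_th + R_L); requiring this ≤ 0.0940 gives R_L ≥ R_th(1/0.0940 − 1) = 14.42 × 9.638 = 139 kΩ.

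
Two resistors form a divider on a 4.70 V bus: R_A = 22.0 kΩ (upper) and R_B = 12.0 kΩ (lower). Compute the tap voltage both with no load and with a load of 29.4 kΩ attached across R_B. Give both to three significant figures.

Unloaded: 1.66 V; loaded: 1.31 V

Open-circuit: V = 4.70 × 12.0/(22.0 + 12.0) = 1.66 V.
With the load, R_B becomes R_B‖R_L = 8.522 kΩ, so V = 4.70 × 8.522/30.52 = 1.31 V.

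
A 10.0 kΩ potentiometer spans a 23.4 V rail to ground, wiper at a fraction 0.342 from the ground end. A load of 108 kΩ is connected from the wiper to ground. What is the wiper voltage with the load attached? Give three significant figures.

The wiper splits the pot into (1−α)R = 6.580 kΩ above and αR = 3.420 kΩ below.
Lower section ‖ load = 3.315 kΩ.
V_wiper = 23.4 × 3.315/(6.580 + 3.315) = 7.84 V.

V ≈ 7.84 V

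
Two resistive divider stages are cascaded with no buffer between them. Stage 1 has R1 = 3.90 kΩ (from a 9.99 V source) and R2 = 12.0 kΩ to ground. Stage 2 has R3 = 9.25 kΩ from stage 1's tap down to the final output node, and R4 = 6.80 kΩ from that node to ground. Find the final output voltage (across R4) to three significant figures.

Stage 2 presents R3+R4 = 16.05 kΩ as a load on stage 1's tap.
Stage 1's lower leg becomes R2‖(R3+R4) = 6.866 kΩ, so V_mid = 9.99 × 6.866/10.77 = 6.371 V.
Stage 2 is itself unloaded: V_out = V_mid × R4/(R3+R4) = 6.371 × 6.80/16.05 = 2.70 V.

V_out ≈ 2.70 V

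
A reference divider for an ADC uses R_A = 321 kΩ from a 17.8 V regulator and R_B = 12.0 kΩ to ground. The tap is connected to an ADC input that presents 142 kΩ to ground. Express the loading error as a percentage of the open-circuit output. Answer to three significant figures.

The divider's output (Thévenin) resistance is R_A‖R_B = 11.57 kΩ.
Fractional drop under load = R_th/(R_th + R_L) = 11.57 / (11.57 + 142) = 0.07533.
So the output falls by 7.53 %.

7.53 %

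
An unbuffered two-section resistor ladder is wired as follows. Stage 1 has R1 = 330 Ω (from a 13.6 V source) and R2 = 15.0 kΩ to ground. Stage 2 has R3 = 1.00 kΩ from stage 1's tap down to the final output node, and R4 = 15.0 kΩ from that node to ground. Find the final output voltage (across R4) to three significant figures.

V_out ≈ 12.2 V

Stage 2 presents R3+R4 = 16000 Ω as a load on stage 1's tap.
Stage 1's lower leg becomes R2‖(R3+R4) = 7742 Ω, so V_mid = 13.6 × 7742/8072 = 13.04 V.
Stage 2 is itself unloaded: V_out = V_mid × R4/(R3+R4) = 13.04 × 15000/16000 = 12.2 V.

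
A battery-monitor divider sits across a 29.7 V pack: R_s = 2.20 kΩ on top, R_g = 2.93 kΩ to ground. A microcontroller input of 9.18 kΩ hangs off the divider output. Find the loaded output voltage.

The load sits in parallel with R_g: R_g‖R_L = (2.93 × 9.18) / (2.93 + 9.18) = 2.221 kΩ.
V_out = 29.7 × 2.221 / (2.20 + 2.221) = 29.7 × 2.221/4.421 = 14.9 V.

V_out ≈ 14.9 V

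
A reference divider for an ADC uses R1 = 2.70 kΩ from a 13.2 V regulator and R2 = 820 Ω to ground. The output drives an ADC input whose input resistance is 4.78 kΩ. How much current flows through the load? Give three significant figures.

I_L ≈ 0.568 mA

R2‖R_L = 699.9 Ω; V_out = 13.2 × 699.9/3400 = 2.717 V.
I_L = V_out / R_L = 2.717 / 4.78 kΩ = 0.568 mA.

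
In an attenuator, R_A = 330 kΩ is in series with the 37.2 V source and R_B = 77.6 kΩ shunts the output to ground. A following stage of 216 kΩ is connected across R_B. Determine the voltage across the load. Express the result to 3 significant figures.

The load sits in parallel with R_B: R_B‖R_L = (77.6 × 216) / (77.6 + 216) = 57.09 kΩ.
V_out = 37.2 × 57.09 / (330 + 57.09) = 37.2 × 57.09/387.1 = 5.49 V.
(Unloaded it would have been 7.08 V.)

V_out ≈ 5.49 V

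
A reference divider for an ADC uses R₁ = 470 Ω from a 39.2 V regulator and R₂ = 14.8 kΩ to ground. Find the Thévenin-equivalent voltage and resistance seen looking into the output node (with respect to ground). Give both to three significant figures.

V_th is the open-circuit tap voltage: 39.2 × 14800/(470 + 14800) = 38.0 V.
With the supply zeroed, R₁ and R₂ appear in parallel from the tap: R_th = R₁‖R₂ = (470 × 14800)/15270 = 456 Ω.

V_th = 38.0 V, R_th = 456 Ω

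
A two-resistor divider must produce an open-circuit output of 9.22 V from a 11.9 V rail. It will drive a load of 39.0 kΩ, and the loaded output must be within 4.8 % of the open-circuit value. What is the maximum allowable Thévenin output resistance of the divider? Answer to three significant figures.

R_th ≤ 1.97 kΩ

Loading drop = R_th/(R_th + R_L) ≤ 0.0480, so R_th ≤ R_L · ε/(1−ε) = 39.0 kΩ × 0.0480/0.9520 = 1.97 kΩ.
(Any R1, R2 with R2/(R1+R2) = 0.775 and R1‖R2 ≤ 1.97 kΩ will meet the spec.)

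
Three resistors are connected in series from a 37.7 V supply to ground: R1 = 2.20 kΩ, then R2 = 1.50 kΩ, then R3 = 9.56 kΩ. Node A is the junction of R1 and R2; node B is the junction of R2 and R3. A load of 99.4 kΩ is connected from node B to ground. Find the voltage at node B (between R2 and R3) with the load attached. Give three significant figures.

At node B, R3 is in parallel with the load: R3‖R_L = 8.721 kΩ.
Below node A the resistance is R2 + (R3‖R_L) = 10.22 kΩ, so V_A = 37.7 × 10.22/12.42 = 31.02 V.
Then V_B = V_A × (R3‖R_L)/(R2 + R3‖R_L) = 31.02 × 8.721/10.22 = 26.5 V.

V ≈ 26.5 V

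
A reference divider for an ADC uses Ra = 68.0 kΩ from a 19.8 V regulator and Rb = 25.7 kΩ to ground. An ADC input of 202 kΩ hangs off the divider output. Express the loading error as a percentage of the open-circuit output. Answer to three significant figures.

8.45 %

The divider's output (Thévenin) resistance is Ra‖Rb = 18.65 kΩ.
Fractional drop under load = R_th/(R_th + R_L) = 18.65 / (18.65 + 202) = 0.08453.
So the output falls by 8.45 %.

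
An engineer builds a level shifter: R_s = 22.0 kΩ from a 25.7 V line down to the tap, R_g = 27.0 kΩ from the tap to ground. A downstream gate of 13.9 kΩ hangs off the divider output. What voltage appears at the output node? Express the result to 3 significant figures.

The load sits in parallel with R_g: R_g‖R_L = (27.0 × 13.9) / (27.0 + 13.9) = 9.176 kΩ.
V_out = 25.7 × 9.176 / (22.0 + 9.176) = 25.7 × 9.176/31.18 = 7.56 V.

V_out ≈ 7.56 V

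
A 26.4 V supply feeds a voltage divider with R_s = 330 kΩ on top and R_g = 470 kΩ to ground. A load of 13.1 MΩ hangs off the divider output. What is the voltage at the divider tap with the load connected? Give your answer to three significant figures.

V_out ≈ 15.3 V

The load sits in parallel with R_g: R_g‖R_L = (470 × 13100) / (470 + 13100) = 453.7 kΩ.
V_out = 26.4 × 453.7 / (330 + 453.7) = 26.4 × 453.7/783.7 = 15.3 V.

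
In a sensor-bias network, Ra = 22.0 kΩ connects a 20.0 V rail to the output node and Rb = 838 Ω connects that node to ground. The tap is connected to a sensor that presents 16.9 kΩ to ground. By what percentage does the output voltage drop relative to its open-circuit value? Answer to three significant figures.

The divider's output (Thévenin) resistance is Ra‖Rb = 807.3 Ω.
Fractional drop under load = R_th/(R_th + R_L) = 807.3 / (807.3 + 16900) = 0.04559.
So the output falls by 4.56 %.

4.56 %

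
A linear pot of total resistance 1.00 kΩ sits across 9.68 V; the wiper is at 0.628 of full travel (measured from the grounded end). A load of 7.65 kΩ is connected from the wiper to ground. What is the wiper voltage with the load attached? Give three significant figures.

V ≈ 5.90 V

The wiper splits the pot into (1−α)R = 372.0 Ω above and αR = 628.0 Ω below.
Lower section ‖ load = 580.4 Ω.
V_wiper = 9.68 × 580.4/(372.0 + 580.4) = 5.90 V.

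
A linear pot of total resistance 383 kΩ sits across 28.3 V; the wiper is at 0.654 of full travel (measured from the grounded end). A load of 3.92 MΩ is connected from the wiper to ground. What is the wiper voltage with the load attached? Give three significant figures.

The wiper splits the pot into (1−α)R = 132.5 kΩ above and αR = 250.5 kΩ below.
Lower section ‖ load = 235.4 kΩ.
V_wiper = 28.3 × 235.4/(132.5 + 235.4) = 18.1 V.

V ≈ 18.1 V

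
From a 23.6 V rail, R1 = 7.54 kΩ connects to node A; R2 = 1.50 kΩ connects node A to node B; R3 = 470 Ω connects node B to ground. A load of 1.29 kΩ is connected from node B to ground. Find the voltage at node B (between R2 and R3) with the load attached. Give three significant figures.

V ≈ 0.866 V

At node B, R3 is in parallel with the load: R3‖R_L = 344.5 Ω.
Below node A the resistance is R2 + (R3‖R_L) = 1844 Ω, so V_A = 23.6 × 1844/9384 = 4.638 V.
Then V_B = V_A × (R3‖R_L)/(R2 + R3‖R_L) = 4.638 × 344.5/1844 = 0.866 V.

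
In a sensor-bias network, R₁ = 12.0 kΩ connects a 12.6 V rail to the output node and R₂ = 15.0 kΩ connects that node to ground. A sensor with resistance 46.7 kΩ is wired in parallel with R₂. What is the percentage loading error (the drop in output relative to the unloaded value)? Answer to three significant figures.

Unloaded V = 12.6 × 15.0/27.00 = 7.0000 V.
Loaded: R₂‖R_L = 11.35 kΩ, giving V = 12.6 × 11.35/23.35 = 6.1255 V.
Drop = (7.0000 − 6.1255) / 7.0000 = 12.5 %.

12.5 %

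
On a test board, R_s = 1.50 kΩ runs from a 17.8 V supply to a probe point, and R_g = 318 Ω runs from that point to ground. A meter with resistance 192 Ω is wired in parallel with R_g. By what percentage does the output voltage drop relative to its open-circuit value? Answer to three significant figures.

The divider's output (Thévenin) resistance is R_s‖R_g = 262.4 Ω.
Fractional drop under load = R_th/(R_th + R_L) = 262.4 / (262.4 + 192) = 0.5774.
So the output falls by 57.7 %.

57.7 %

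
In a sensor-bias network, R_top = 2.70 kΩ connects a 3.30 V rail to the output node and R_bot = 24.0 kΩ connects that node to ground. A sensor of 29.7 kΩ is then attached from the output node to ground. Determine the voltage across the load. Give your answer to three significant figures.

The load sits in parallel with R_bot: R_bot‖R_L = (24.0 × 29.7) / (24.0 + 29.7) = 13.27 kΩ.
V_out = 3.30 × 13.27 / (2.70 + 13.27) = 3.30 × 13.27/15.97 = 2.74 V.

V_out ≈ 2.74 V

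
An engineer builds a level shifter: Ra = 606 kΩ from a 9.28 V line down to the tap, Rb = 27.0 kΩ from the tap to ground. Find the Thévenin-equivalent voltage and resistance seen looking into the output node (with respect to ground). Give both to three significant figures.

V_th = 0.396 V, R_th = 25.8 kΩ

V_th is the open-circuit tap voltage: 9.28 × 27.0/(606 + 27.0) = 0.396 V.
With the supply zeroed, Ra and Rb appear in parallel from the tap: R_th = Ra‖Rb = (606 × 27.0)/633.0 = 25.8 kΩ.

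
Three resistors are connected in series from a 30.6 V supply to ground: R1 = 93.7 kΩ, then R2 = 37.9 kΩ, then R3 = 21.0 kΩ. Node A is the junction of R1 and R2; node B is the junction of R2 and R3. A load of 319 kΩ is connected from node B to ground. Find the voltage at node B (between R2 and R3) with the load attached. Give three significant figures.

At node B, R3 is in parallel with the load: R3‖R_L = 19.70 kΩ.
Below node A the resistance is R2 + (R3‖R_L) = 57.60 kΩ, so V_A = 30.6 × 57.60/151.3 = 11.65 V.
Then V_B = V_A × (R3‖R_L)/(R2 + R3‖R_L) = 11.65 × 19.70/57.60 = 3.98 V.

V ≈ 3.98 V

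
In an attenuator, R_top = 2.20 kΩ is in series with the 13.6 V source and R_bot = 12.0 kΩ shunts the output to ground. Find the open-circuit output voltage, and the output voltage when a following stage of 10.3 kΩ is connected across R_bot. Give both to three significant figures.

Open-circuit: V = 13.6 × 12.0/(2.20 + 12.0) = 11.5 V.
With the load, R_bot becomes R_bot‖R_L = 5.543 kΩ, so V = 13.6 × 5.543/7.743 = 9.74 V.

Unloaded: 11.5 V; loaded: 9.74 V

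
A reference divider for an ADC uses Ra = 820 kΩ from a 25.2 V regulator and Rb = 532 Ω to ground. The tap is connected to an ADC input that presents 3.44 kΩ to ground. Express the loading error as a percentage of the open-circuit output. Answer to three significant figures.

The divider's output (Thévenin) resistance is Ra‖Rb = 531.7 Ω.
Fractional drop under load = R_th/(R_th + R_L) = 531.7 / (531.7 + 3440) = 0.1339.
So the output falls by 13.4 %.

13.4 %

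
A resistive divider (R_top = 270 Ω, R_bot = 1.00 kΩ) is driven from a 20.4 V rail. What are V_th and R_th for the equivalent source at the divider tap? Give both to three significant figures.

V_th is the open-circuit tap voltage: 20.4 × 1000/(270 + 1000) = 16.1 V.
With the supply zeroed, R_top and R_bot appear in parallel from the tap: R_th = R_top‖R_bot = (270 × 1000)/1270 = 213 Ω.

V_th = 16.1 V, R_th = 213 Ω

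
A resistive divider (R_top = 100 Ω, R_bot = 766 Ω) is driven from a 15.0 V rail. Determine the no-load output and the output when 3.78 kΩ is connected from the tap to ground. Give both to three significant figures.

Open-circuit: V = 15.0 × 766/(100 + 766) = 13.3 V.
With the load, R_bot becomes R_bot‖R_L = 636.9 Ω, so V = 15.0 × 636.9/736.9 = 13.0 V.

Unloaded: 13.3 V; loaded: 13.0 V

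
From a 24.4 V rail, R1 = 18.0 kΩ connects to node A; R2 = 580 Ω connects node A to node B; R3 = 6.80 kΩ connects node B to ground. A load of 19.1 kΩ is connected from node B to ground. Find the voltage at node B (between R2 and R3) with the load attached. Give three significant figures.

At node B, R3 is in parallel with the load: R3‖R_L = 5015 Ω.
Below node A the resistance is R2 + (R3‖R_L) = 5595 Ω, so V_A = 24.4 × 5595/23590 = 5.786 V.
Then V_B = V_A × (R3‖R_L)/(R2 + R3‖R_L) = 5.786 × 5015/5595 = 5.19 V.

V ≈ 5.19 V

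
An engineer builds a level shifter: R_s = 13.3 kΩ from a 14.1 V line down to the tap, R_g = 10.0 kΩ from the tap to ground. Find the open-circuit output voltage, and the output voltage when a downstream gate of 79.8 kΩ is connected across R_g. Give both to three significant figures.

Open-circuit: V = 14.1 × 10.0/(13.3 + 10.0) = 6.05 V.
With the load, R_g becomes R_g‖R_L = 8.886 kΩ, so V = 14.1 × 8.886/22.19 = 5.65 V.

Unloaded: 6.05 V; loaded: 5.65 V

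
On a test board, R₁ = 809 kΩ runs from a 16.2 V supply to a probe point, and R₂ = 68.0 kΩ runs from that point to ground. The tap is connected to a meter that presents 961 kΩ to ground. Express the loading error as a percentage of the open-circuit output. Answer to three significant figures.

The divider's output (Thévenin) resistance is R₁‖R₂ = 62.73 kΩ.
Fractional drop under load = R_th/(R_th + R_L) = 62.73 / (62.73 + 961) = 0.06127.
So the output falls by 6.13 %.

6.13 %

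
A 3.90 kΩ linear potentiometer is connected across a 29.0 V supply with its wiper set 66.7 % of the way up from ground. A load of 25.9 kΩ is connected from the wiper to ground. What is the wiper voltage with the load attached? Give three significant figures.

The wiper splits the pot into (1−α)R = 1.299 kΩ above and αR = 2.601 kΩ below.
Lower section ‖ load = 2.364 kΩ.
V_wiper = 29.0 × 2.364/(1.299 + 2.364) = 18.7 V.

V ≈ 18.7 V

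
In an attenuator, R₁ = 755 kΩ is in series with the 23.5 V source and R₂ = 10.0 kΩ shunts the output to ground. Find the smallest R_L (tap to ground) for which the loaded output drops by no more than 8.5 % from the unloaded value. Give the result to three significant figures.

R_L(min) ≈ 106 kΩ

Output resistance R_th = R₁‖R₂ = (755 × 10.0)/765.0 = 9.869 kΩ.
The fractional drop is R_th/(R_th + R_L); requiring this ≤ 0.0850 gives R_L ≥ R_th(1/0.0850 − 1) = 9.869 × 10.76 = 106 kΩ.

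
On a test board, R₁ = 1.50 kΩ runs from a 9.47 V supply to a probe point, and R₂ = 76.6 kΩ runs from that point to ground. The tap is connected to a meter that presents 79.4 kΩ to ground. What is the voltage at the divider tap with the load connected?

V_out ≈ 9.12 V

The load sits in parallel with R₂: R₂‖R_L = (76.6 × 79.4) / (76.6 + 79.4) = 38.99 kΩ.
V_out = 9.47 × 38.99 / (1.50 + 38.99) = 9.47 × 38.99/40.49 = 9.12 V.
(Unloaded it would have been 9.29 V.)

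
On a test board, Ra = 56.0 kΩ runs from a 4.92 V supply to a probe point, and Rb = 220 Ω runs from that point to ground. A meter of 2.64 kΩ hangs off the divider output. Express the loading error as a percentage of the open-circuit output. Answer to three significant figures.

7.66 %

The divider's output (Thévenin) resistance is Ra‖Rb = 219.1 Ω.
Fractional drop under load = R_th/(R_th + R_L) = 219.1 / (219.1 + 2640) = 0.07665.
So the output falls by 7.66 %.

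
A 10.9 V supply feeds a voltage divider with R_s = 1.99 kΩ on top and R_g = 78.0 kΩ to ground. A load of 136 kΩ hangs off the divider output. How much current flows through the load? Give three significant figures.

I_L ≈ 0.0771 mA

R_g‖R_L = 49.57 kΩ; V_out = 10.9 × 49.57/51.56 = 10.48 V.
I_L = V_out / R_L = 10.48 / 136 kΩ = 0.0771 mA.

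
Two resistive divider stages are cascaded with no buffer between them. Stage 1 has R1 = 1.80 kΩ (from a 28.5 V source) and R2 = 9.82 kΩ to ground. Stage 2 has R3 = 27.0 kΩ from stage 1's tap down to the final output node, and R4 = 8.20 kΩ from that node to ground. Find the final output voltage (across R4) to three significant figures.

Stage 2 presents R3+R4 = 35.20 kΩ as a load on stage 1's tap.
Stage 1's lower leg becomes R2‖(R3+R4) = 7.678 kΩ, so V_mid = 28.5 × 7.678/9.478 = 23.09 V.
Stage 2 is itself unloaded: V_out = V_mid × R4/(R3+R4) = 23.09 × 8.20/35.20 = 5.38 V.

V_out ≈ 5.38 V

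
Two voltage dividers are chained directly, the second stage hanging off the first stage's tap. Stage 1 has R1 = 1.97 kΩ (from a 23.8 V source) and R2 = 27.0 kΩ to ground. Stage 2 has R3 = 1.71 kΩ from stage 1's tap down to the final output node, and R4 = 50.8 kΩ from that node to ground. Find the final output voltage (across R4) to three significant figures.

V_out ≈ 20.7 V

Stage 2 presents R3+R4 = 52.51 kΩ as a load on stage 1's tap.
Stage 1's lower leg becomes R2‖(R3+R4) = 17.83 kΩ, so V_mid = 23.8 × 17.83/19.80 = 21.43 V.
Stage 2 is itself unloaded: V_out = V_mid × R4/(R3+R4) = 21.43 × 50.8/52.51 = 20.7 V.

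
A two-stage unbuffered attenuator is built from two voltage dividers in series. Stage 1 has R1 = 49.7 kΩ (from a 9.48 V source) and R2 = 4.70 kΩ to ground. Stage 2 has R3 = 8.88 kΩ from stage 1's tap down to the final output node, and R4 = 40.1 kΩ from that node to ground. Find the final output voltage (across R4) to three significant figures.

Stage 2 presents R3+R4 = 48.98 kΩ as a load on stage 1's tap.
Stage 1's lower leg becomes R2‖(R3+R4) = 4.288 kΩ, so V_mid = 9.48 × 4.288/53.99 = 0.7530 V.
Stage 2 is itself unloaded: V_out = V_mid × R4/(R3+R4) = 0.7530 × 40.1/48.98 = 0.617 V.

V_out ≈ 0.617 V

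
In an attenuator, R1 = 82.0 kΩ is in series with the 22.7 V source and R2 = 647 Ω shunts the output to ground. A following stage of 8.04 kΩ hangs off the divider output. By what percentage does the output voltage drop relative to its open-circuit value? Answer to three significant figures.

7.39 %

The divider's output (Thévenin) resistance is R1‖R2 = 641.9 Ω.
Fractional drop under load = R_th/(R_th + R_L) = 641.9 / (641.9 + 8040) = 0.07394.
So the output falls by 7.39 %.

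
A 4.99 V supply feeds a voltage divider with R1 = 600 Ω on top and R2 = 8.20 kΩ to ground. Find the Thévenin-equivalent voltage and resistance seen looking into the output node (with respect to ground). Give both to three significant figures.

V_th is the open-circuit tap voltage: 4.99 × 8200/(600 + 8200) = 4.65 V.
With the supply zeroed, R1 and R2 appear in parallel from the tap: R_th = R1‖R2 = (600 × 8200)/8800 = 559 Ω.

V_th = 4.65 V, R_th = 559 Ω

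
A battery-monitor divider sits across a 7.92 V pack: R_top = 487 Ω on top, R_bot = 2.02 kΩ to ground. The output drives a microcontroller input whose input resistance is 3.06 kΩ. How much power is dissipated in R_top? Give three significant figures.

Total resistance from the source is R_top + (R_bot‖R_L) = 1704 Ω, so I = 7.92/1704 Ω = 4.649 mA.
P = I²·R_top = (4.649 mA)² × 487 Ω = 10.5 mW.

P ≈ 10.5 mW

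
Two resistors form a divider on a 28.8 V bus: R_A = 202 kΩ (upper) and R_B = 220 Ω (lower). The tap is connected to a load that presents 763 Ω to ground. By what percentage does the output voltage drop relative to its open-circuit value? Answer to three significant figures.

22.4 %

Unloaded V = 28.8 × 220/202200 = 0.03133 V.
Loaded: R_B‖R_L = 170.8 Ω, giving V = 28.8 × 170.8/202200 = 0.02433 V.
Drop = (0.03133 − 0.02433) / 0.03133 = 22.4 %.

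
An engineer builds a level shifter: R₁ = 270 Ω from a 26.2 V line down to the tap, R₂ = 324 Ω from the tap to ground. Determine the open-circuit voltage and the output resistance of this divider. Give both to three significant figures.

V_th is the open-circuit tap voltage: 26.2 × 324/(270 + 324) = 14.3 V.
With the supply zeroed, R₁ and R₂ appear in parallel from the tap: R_th = R₁‖R₂ = (270 × 324)/594.0 = 147 Ω.

V_th = 14.3 V, R_th = 147 Ω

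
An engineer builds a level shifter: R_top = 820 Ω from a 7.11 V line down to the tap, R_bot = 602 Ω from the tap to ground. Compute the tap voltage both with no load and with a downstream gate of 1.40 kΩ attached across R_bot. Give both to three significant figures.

Open-circuit: V = 7.11 × 602/(820 + 602) = 3.01 V.
With the load, R_bot becomes R_bot‖R_L = 421.0 Ω, so V = 7.11 × 421.0/1241 = 2.41 V.

Unloaded: 3.01 V; loaded: 2.41 V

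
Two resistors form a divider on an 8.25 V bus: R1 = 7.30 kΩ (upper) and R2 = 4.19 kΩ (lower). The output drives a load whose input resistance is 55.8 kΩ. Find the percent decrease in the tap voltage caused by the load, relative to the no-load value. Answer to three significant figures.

4.55 %

The divider's output (Thévenin) resistance is R1‖R2 = 2.662 kΩ.
Fractional drop under load = R_th/(R_th + R_L) = 2.662 / (2.662 + 55.8) = 0.04553.
So the output falls by 4.55 %.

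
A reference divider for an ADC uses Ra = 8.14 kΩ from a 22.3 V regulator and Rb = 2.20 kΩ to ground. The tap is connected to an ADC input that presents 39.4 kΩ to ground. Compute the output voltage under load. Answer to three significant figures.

The load sits in parallel with Rb: Rb‖R_L = (2.20 × 39.4) / (2.20 + 39.4) = 2.084 kΩ.
V_out = 22.3 × 2.084 / (8.14 + 2.084) = 22.3 × 2.084/10.22 = 4.54 V.
(Unloaded it would have been 4.74 V.)

V_out ≈ 4.54 V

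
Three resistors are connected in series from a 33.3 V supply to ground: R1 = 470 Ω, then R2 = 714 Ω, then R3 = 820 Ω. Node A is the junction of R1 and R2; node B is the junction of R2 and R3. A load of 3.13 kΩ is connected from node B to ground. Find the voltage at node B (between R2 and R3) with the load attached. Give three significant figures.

V ≈ 11.8 V

At node B, R3 is in parallel with the load: R3‖R_L = 649.8 Ω.
Below node A the resistance is R2 + (R3‖R_L) = 1364 Ω, so V_A = 33.3 × 1364/1834 = 24.77 V.
Then V_B = V_A × (R3‖R_L)/(R2 + R3‖R_L) = 24.77 × 649.8/1364 = 11.8 V.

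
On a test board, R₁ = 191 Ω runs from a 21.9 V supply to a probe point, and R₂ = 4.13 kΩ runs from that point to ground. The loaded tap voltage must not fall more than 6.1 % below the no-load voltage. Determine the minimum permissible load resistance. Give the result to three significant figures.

Output resistance R_th = R₁‖R₂ = (191 × 4130)/4321 = 182.6 Ω.
The fractional drop is R_th/(R_th + R_L); requiring this ≤ 0.0610 gives R_L ≥ R_th(1/0.0610 − 1) = 182.6 × 15.39 = 2.81 kΩ.

R_L(min) ≈ 2.81 kΩ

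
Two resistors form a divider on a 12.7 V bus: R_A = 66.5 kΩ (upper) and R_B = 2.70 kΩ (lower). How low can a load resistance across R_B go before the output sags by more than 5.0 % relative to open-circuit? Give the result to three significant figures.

Output resistance R_th = R_A‖R_B = (66.5 × 2.70)/69.20 = 2.595 kΩ.
The fractional drop is R_th/(R_th + R_L); requiring this ≤ 0.0500 gives R_L ≥ R_th(1/0.0500 − 1) = 2.595 × 19.00 = 49.3 kΩ.

R_L(min) ≈ 49.3 kΩ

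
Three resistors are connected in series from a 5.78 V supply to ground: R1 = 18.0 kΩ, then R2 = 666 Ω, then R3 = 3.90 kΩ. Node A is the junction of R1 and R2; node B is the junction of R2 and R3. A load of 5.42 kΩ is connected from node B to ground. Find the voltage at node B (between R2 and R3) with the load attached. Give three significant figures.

At node B, R3 is in parallel with the load: R3‖R_L = 2268 Ω.
Below node A the resistance is R2 + (R3‖R_L) = 2934 Ω, so V_A = 5.78 × 2934/20930 = 0.8101 V.
Then V_B = V_A × (R3‖R_L)/(R2 + R3‖R_L) = 0.8101 × 2268/2934 = 0.626 V.

V ≈ 0.626 V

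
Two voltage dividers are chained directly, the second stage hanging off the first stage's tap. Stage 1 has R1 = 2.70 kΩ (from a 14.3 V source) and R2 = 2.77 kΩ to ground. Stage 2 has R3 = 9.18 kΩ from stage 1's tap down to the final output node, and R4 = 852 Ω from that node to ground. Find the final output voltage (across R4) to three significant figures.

V_out ≈ 0.541 V

Stage 2 presents R3+R4 = 10030 Ω as a load on stage 1's tap.
Stage 1's lower leg becomes R2‖(R3+R4) = 2171 Ω, so V_mid = 14.3 × 2171/4871 = 6.373 V.
Stage 2 is itself unloaded: V_out = V_mid × R4/(R3+R4) = 6.373 × 852/10030 = 0.541 V.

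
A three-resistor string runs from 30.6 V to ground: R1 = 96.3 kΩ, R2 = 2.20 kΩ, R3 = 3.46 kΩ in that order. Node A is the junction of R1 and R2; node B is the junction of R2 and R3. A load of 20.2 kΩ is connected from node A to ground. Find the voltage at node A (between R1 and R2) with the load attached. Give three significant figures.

Below node A the series string R2+R3 = 5.660 kΩ sits in parallel with the 20.2 kΩ load: 4.421 kΩ.
V_A = 30.6 × 4.421/(96.3 + 4.421) = 1.34 V.

V ≈ 1.34 V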